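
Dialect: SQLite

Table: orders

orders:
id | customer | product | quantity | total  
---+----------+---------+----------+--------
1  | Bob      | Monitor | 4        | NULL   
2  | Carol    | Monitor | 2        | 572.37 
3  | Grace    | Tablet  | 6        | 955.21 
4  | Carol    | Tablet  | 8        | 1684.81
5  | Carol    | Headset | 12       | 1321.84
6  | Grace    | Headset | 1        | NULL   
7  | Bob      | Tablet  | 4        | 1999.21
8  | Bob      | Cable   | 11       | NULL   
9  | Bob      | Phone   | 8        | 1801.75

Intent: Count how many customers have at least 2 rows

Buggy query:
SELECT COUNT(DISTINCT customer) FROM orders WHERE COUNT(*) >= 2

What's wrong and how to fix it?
Bug: COUNT(*) cannot appear in WHERE; the per-group count doesn't exist yet

Fix: Use a subquery that GROUPs and filters with HAVING, then count its rows

Corrected query:
SELECT COUNT(*) FROM (SELECT customer FROM orders GROUP BY customer HAVING COUNT(*) >= 2)

Result:
COUNT(*)
--------
3       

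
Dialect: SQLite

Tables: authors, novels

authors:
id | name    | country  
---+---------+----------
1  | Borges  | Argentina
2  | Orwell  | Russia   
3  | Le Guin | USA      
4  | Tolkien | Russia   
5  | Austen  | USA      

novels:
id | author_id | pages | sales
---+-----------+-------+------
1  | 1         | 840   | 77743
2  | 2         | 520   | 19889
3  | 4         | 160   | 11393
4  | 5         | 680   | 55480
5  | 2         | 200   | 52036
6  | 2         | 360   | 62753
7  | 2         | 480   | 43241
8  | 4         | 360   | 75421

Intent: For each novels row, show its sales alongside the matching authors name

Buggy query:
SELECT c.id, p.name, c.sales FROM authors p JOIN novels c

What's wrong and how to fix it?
Bug: Missing join condition: each novels row is matched to all authors rows instead of just its own

Fix: Add ON c.author_id = p.id to the JOIN

Corrected query:
SELECT c.id, p.name, c.sales FROM authors p JOIN novels c ON c.author_id = p.id

Result:
id | name    | sales
---+---------+------
1  | Borges  | 77743
2  | Orwell  | 19889
3  | Tolkien | 11393
4  | Austen  | 55480
5  | Orwell  | 52036
6  | Orwell  | 62753
7  | Orwell  | 43241
8  | Tolkien | 75421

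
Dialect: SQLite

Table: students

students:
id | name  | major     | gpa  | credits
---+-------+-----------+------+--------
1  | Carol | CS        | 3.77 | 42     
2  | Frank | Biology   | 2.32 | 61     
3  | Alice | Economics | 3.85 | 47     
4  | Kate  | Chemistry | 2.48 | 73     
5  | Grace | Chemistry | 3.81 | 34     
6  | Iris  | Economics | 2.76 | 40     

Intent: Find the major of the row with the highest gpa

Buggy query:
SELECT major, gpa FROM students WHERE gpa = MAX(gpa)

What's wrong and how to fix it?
Bug: MAX(gpa) is an aggregate and cannot be used directly in WHERE

Fix: Use a subquery: WHERE gpa = (SELECT MAX(gpa) FROM students)

Corrected query:
SELECT major, gpa FROM students WHERE gpa = (SELECT MAX(gpa) FROM students)

Result:
major     | gpa 
----------+-----
Economics | 3.85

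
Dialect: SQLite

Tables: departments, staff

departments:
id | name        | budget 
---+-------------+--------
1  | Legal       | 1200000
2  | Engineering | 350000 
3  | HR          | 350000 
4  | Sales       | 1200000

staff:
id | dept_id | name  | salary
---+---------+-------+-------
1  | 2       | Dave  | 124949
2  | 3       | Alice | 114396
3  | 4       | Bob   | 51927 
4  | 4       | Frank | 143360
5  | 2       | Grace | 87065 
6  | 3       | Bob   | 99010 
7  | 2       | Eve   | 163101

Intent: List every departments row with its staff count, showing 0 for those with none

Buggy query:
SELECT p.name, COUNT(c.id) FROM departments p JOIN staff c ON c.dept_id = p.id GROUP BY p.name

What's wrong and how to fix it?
Bug: An inner join excludes parents with zero children

Fix: Use LEFT JOIN so parents without children still appear (COUNT(c.id) gives 0)

Corrected query:
SELECT p.name, COUNT(c.id) FROM departments p LEFT JOIN staff c ON c.dept_id = p.id GROUP BY p.name

Result:
name        | COUNT(c.id)
------------+------------
Engineering | 3          
HR          | 2          
Legal       | 0          
Sales       | 2          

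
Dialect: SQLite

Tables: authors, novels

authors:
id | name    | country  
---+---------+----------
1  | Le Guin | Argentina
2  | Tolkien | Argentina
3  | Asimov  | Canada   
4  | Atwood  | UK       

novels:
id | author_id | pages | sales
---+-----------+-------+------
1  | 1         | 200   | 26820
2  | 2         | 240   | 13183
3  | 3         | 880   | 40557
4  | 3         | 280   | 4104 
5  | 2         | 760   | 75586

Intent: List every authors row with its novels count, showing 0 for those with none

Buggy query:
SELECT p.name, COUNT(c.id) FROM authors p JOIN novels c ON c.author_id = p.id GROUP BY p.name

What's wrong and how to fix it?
Bug: An inner join excludes parents with zero children

Fix: Use LEFT JOIN so parents without children still appear (COUNT(c.id) gives 0)

Corrected query:
SELECT p.name, COUNT(c.id) FROM authors p LEFT JOIN novels c ON c.author_id = p.id GROUP BY p.name

Result:
name    | COUNT(c.id)
--------+------------
Asimov  | 2          
Atwood  | 0          
Le Guin | 1          
Tolkien | 2          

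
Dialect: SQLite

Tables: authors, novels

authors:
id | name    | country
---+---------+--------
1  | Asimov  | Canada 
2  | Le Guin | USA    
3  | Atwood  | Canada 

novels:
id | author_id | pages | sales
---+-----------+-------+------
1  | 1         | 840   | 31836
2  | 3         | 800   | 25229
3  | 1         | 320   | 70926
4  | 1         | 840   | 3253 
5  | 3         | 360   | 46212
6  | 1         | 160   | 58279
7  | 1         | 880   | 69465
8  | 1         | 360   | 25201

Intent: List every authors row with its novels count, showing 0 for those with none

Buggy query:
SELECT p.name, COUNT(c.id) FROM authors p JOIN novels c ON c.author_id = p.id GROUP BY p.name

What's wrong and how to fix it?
Bug: INNER JOIN drops authors rows that have no matching novels rows

Fix: Use LEFT JOIN so parents without children still appear (COUNT(c.id) gives 0)

Corrected query:
SELECT p.name, COUNT(c.id) FROM authors p LEFT JOIN novels c ON c.author_id = p.id GROUP BY p.name

Result:
name    | COUNT(c.id)
--------+------------
Asimov  | 6          
Atwood  | 2          
Le Guin | 0          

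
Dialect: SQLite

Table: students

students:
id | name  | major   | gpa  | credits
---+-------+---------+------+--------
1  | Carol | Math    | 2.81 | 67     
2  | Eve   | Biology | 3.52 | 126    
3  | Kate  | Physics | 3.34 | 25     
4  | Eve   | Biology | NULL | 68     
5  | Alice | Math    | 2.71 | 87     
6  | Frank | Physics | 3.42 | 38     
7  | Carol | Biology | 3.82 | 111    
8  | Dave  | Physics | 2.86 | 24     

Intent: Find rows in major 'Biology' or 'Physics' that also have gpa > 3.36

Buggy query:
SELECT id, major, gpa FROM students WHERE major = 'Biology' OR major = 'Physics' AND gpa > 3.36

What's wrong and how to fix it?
Bug: Without parentheses, AND is evaluated before OR, so the gpa filter only applies to the 'Physics' branch

Fix: Add parentheses around the OR so the AND applies to both alternatives

Corrected query:
SELECT id, major, gpa FROM students WHERE (major = 'Biology' OR major = 'Physics') AND gpa > 3.36

Result:
id | major   | gpa 
---+---------+-----
2  | Biology | 3.52
6  | Physics | 3.42
7  | Biology | 3.82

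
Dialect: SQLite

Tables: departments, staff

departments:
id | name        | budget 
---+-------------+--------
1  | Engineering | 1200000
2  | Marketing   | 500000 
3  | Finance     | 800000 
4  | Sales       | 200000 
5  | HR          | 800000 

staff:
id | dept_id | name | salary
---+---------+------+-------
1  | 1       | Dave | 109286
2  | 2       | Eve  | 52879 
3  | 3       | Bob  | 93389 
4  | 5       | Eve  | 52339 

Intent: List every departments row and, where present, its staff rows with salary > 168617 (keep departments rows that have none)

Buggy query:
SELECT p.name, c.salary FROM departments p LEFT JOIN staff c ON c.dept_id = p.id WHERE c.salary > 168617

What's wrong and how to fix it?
Bug: Filtering c.salary in WHERE discards the NULL rows produced by LEFT JOIN, turning it into an inner join

Fix: Put 'c.salary > 168617' in the JOIN's ON clause instead of WHERE

Corrected query:
SELECT p.name, c.salary FROM departments p LEFT JOIN staff c ON c.dept_id = p.id AND c.salary > 168617

Result:
name        | salary
------------+-------
Engineering | NULL  
Marketing   | NULL  
Finance     | NULL  
Sales       | NULL  
HR          | NULL  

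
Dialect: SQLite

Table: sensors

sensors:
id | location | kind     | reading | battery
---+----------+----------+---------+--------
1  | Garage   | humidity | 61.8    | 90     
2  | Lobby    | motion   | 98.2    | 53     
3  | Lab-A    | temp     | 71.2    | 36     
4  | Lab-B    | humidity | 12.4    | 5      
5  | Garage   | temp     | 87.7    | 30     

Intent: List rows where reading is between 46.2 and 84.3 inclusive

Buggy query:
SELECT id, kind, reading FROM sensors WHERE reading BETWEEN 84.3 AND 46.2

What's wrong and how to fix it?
Bug: BETWEEN expects the lower bound first; with 84.3 AND 46.2 the range is empty

Fix: Swap the bounds so the smaller value comes first

Corrected query:
SELECT id, kind, reading FROM sensors WHERE reading BETWEEN 46.2 AND 84.3

Result:
id | kind     | reading
---+----------+--------
1  | humidity | 61.8   
3  | temp     | 71.2   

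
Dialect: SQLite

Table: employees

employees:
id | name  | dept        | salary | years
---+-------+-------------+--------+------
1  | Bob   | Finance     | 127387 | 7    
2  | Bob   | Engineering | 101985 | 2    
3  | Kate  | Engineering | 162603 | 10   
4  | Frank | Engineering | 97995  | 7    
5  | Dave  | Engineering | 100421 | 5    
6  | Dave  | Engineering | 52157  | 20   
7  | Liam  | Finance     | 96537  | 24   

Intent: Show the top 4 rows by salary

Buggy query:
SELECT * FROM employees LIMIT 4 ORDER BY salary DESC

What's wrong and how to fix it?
Bug: LIMIT must come after ORDER BY

Fix: Swap the clauses: ORDER BY first, then LIMIT

Corrected query:
SELECT * FROM employees ORDER BY salary DESC LIMIT 4

Result:
id | name | dept        | salary | years
---+------+-------------+--------+------
3  | Kate | Engineering | 162603 | 10   
1  | Bob  | Finance     | 127387 | 7    
2  | Bob  | Engineering | 101985 | 2    
5  | Dave | Engineering | 100421 | 5    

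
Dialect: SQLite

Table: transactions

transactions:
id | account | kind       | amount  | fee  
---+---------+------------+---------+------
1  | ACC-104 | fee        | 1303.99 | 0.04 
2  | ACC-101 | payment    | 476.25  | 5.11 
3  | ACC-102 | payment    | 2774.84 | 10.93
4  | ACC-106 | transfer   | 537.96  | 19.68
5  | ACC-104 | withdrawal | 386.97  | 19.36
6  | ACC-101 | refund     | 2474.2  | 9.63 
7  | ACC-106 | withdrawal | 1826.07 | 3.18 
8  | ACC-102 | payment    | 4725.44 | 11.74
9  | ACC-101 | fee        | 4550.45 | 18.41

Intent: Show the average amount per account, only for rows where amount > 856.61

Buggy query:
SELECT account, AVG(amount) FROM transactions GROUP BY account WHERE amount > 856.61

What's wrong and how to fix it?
Bug: Row-level WHERE must come before GROUP BY in the clause order

Fix: Move the WHERE clause before GROUP BY

Corrected query:
SELECT account, AVG(amount) FROM transactions WHERE amount > 856.61 GROUP BY account

Result:
account | AVG(amount)
--------+------------
ACC-101 | 3512.325   
ACC-102 | 3750.14    
ACC-104 | 1303.99    
ACC-106 | 1826.07    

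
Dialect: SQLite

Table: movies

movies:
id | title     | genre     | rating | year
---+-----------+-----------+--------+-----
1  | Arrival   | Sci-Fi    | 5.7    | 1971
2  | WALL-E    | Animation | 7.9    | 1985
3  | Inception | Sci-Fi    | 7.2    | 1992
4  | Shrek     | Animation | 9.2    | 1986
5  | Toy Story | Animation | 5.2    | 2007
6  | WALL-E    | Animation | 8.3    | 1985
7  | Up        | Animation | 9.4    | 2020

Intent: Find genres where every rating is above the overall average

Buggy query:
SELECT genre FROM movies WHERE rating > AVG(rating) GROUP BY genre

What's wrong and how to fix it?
Bug: AVG() is an aggregate; it can't sit directly in WHERE

Fix: Compute the overall average in a scalar subquery and compare each group's MIN against it in HAVING

Corrected query:
SELECT genre FROM movies GROUP BY genre HAVING MIN(rating) > (SELECT AVG(rating) FROM movies)

Result:
(no rows)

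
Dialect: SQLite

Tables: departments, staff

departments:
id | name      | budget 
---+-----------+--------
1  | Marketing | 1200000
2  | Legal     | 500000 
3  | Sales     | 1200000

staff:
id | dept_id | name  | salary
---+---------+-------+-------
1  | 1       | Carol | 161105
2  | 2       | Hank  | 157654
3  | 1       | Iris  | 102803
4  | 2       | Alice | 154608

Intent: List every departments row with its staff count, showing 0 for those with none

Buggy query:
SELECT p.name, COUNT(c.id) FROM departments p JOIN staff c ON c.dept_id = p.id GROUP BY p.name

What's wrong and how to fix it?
Bug: INNER JOIN drops departments rows that have no matching staff rows

Fix: Switch to LEFT JOIN to retain unmatched parent rows

Corrected query:
SELECT p.name, COUNT(c.id) FROM departments p LEFT JOIN staff c ON c.dept_id = p.id GROUP BY p.name

Result:
name      | COUNT(c.id)
----------+------------
Legal     | 2          
Marketing | 2          
Sales     | 0          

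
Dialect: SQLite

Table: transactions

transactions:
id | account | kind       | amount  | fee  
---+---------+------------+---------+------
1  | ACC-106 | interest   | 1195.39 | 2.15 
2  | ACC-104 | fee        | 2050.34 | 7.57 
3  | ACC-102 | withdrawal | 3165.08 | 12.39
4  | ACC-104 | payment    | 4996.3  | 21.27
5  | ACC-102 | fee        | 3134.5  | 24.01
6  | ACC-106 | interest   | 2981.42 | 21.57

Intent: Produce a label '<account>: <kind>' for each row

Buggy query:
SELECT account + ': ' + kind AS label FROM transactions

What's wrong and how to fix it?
Bug: '+' is numeric addition; on text columns SQLite converts them to 0 instead of concatenating

Fix: Use the || operator for string concatenation

Corrected query:
SELECT account || ': ' || kind AS label FROM transactions

Result:
label              
-------------------
ACC-106: interest  
ACC-104: fee       
ACC-102: withdrawal
ACC-104: payment   
ACC-102: fee       
ACC-106: interest  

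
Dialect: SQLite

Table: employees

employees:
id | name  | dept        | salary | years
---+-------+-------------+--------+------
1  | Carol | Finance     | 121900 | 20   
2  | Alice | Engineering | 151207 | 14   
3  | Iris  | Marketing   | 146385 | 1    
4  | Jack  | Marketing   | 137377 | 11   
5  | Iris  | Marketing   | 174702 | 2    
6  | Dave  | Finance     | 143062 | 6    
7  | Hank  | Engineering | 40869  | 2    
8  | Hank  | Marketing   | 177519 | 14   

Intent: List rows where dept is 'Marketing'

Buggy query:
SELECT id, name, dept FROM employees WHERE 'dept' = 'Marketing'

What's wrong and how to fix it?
Bug: Single quotes denote string literals in SQL; the column name is being compared as a constant string

Fix: Reference the column as dept without single quotes

Corrected query:
SELECT id, name, dept FROM employees WHERE dept = 'Marketing'

Result:
id | name | dept     
---+------+----------
3  | Iris | Marketing
4  | Jack | Marketing
5  | Iris | Marketing
8  | Hank | Marketing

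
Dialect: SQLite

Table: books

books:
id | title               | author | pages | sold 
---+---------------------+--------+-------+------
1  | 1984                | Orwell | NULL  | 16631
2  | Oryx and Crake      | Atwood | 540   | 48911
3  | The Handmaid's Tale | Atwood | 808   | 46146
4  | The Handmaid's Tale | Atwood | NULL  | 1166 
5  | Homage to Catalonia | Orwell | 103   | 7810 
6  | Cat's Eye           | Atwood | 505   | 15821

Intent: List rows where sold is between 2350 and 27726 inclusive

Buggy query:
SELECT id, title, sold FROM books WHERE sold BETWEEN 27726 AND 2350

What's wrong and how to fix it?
Bug: BETWEEN expects the lower bound first; with 27726 AND 2350 the range is empty

Fix: Swap the bounds so the smaller value comes first

Corrected query:
SELECT id, title, sold FROM books WHERE sold BETWEEN 2350 AND 27726

Result:
id | title               | sold 
---+---------------------+------
1  | 1984                | 16631
5  | Homage to Catalonia | 7810 
6  | Cat's Eye           | 15821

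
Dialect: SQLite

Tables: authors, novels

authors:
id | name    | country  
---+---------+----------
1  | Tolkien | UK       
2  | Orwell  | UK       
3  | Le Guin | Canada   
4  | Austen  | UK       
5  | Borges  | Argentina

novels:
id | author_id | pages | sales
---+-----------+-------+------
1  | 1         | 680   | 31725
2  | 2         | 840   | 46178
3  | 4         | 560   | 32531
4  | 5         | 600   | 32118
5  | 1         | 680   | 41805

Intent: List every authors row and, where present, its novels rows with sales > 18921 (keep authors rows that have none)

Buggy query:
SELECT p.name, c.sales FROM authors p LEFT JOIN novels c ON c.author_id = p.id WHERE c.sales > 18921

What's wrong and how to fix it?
Bug: Filtering c.sales in WHERE discards the NULL rows produced by LEFT JOIN, turning it into an inner join

Fix: Put 'c.sales > 18921' in the JOIN's ON clause instead of WHERE

Corrected query:
SELECT p.name, c.sales FROM authors p LEFT JOIN novels c ON c.author_id = p.id AND c.sales > 18921

Result:
name    | sales
--------+------
Tolkien | 31725
Tolkien | 41805
Orwell  | 46178
Le Guin | NULL 
Austen  | 32531
Borges  | 32118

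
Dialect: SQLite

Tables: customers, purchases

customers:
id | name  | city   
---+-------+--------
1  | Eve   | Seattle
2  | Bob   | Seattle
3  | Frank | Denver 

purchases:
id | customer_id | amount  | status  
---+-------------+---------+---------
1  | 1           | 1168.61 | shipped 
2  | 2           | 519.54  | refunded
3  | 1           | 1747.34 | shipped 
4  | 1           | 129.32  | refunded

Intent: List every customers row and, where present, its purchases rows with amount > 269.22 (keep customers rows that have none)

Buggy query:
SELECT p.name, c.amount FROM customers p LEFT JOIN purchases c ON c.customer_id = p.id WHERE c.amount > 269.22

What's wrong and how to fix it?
Bug: Filtering c.amount in WHERE discards the NULL rows produced by LEFT JOIN, turning it into an inner join

Fix: Put 'c.amount > 269.22' in the JOIN's ON clause instead of WHERE

Corrected query:
SELECT p.name, c.amount FROM customers p LEFT JOIN purchases c ON c.customer_id = p.id AND c.amount > 269.22

Result:
name  | amount 
------+--------
Eve   | 1168.61
Eve   | 1747.34
Bob   | 519.54 
Frank | NULL   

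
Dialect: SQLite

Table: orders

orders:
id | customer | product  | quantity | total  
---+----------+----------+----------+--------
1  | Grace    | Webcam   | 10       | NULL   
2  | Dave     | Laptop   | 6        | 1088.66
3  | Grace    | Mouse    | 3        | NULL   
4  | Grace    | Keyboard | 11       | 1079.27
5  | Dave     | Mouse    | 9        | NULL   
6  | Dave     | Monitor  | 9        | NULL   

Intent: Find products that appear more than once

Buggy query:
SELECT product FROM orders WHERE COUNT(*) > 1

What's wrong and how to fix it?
Bug: WHERE can't reference COUNT(*); aggregates are computed after WHERE

Fix: GROUP BY product, then filter groups with HAVING COUNT(*) > 1

Corrected query:
SELECT product FROM orders GROUP BY product HAVING COUNT(*) > 1

Result:
product
-------
Mouse  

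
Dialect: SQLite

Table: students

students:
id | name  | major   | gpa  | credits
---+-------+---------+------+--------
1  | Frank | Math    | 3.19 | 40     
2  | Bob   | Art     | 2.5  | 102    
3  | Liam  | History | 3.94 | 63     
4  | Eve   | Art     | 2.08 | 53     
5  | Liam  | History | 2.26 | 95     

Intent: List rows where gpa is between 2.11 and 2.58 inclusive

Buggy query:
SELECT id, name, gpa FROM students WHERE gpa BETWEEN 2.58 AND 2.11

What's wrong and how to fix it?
Bug: BETWEEN expects the lower bound first; with 2.58 AND 2.11 the range is empty

Fix: Write BETWEEN 2.11 AND 2.58

Corrected query:
SELECT id, name, gpa FROM students WHERE gpa BETWEEN 2.11 AND 2.58

Result:
id | name | gpa 
---+------+-----
2  | Bob  | 2.5 
5  | Liam | 2.26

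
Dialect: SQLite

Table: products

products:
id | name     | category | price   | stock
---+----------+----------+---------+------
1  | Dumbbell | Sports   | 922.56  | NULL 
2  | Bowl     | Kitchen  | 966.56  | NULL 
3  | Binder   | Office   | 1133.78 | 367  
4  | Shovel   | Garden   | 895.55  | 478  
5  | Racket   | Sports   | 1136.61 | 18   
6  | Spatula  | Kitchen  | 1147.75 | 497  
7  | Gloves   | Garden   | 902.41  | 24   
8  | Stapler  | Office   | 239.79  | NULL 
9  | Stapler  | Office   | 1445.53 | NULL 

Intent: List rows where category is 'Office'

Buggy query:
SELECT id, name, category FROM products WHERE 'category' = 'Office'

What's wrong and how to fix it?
Bug: Single quotes denote string literals in SQL; the column name is being compared as a constant string

Fix: Reference the column as category without single quotes

Corrected query:
SELECT id, name, category FROM products WHERE category = 'Office'

Result:
id | name    | category
---+---------+---------
3  | Binder  | Office  
8  | Stapler | Office  
9  | Stapler | Office  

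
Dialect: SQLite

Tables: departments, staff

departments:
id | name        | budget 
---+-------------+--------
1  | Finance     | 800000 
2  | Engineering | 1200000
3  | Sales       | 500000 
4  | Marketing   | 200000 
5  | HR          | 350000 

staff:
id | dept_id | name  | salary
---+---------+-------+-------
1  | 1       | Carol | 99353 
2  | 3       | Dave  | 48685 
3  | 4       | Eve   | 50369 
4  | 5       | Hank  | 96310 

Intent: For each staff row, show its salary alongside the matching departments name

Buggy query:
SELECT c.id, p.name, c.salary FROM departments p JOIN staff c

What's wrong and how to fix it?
Bug: Missing join condition: each staff row is matched to all departments rows instead of just its own

Fix: Specify the join condition linking the foreign key to the parent id

Corrected query:
SELECT c.id, p.name, c.salary FROM departments p JOIN staff c ON c.dept_id = p.id

Result:
id | name      | salary
---+-----------+-------
1  | Finance   | 99353 
2  | Sales     | 48685 
3  | Marketing | 50369 
4  | HR        | 96310 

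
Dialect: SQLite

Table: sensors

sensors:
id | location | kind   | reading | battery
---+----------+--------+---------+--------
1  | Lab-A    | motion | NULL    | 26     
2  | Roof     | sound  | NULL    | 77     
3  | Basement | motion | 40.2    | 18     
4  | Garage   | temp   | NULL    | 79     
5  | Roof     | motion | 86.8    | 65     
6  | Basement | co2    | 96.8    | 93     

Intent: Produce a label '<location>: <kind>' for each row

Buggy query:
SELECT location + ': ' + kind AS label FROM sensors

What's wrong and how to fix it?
Bug: SQLite uses || for string concatenation; + coerces text to numbers (yielding 0)

Fix: Use the || operator for string concatenation

Corrected query:
SELECT location || ': ' || kind AS label FROM sensors

Result:
label           
----------------
Lab-A: motion   
Roof: sound     
Basement: motion
Garage: temp    
Roof: motion    
Basement: co2   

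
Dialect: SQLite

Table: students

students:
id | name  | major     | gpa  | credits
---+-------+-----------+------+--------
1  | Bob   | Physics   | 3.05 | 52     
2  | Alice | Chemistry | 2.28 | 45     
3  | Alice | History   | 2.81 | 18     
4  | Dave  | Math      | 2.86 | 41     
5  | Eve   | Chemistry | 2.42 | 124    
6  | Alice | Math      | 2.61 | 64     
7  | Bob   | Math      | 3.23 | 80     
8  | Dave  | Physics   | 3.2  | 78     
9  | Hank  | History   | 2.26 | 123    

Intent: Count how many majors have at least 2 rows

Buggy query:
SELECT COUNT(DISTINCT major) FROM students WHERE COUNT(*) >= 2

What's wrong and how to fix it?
Bug: COUNT(*) cannot appear in WHERE; the per-group count doesn't exist yet

Fix: Group first with HAVING COUNT(*) >= 2, then COUNT the resulting groups

Corrected query:
SELECT COUNT(*) FROM (SELECT major FROM students GROUP BY major HAVING COUNT(*) >= 2)

Result:
COUNT(*)
--------
4       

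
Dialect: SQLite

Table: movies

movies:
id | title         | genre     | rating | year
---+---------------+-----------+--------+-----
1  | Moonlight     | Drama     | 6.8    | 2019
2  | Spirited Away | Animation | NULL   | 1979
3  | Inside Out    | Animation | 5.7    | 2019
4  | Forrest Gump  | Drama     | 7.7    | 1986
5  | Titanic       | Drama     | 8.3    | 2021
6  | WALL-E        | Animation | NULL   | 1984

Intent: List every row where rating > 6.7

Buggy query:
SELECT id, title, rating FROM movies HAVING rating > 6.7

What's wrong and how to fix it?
Bug: This is a non-aggregate query (no GROUP BY, no aggregates), so in SQLite the HAVING clause is invalid here; a row-level condition belongs in WHERE

Fix: Use WHERE for row-level filtering

Corrected query:
SELECT id, title, rating FROM movies WHERE rating > 6.7

Result:
id | title        | rating
---+--------------+-------
1  | Moonlight    | 6.8   
4  | Forrest Gump | 7.7   
5  | Titanic      | 8.3   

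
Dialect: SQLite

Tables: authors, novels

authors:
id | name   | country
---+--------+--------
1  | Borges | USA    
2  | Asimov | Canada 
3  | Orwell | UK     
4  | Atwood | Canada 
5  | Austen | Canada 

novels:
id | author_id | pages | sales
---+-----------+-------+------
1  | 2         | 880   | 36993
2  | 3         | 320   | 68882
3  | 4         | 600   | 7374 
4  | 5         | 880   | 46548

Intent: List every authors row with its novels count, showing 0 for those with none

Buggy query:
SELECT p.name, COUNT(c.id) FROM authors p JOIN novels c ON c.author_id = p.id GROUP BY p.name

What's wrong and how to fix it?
Bug: An inner join excludes parents with zero children

Fix: Use LEFT JOIN so parents without children still appear (COUNT(c.id) gives 0)

Corrected query:
SELECT p.name, COUNT(c.id) FROM authors p LEFT JOIN novels c ON c.author_id = p.id GROUP BY p.name

Result:
name   | COUNT(c.id)
-------+------------
Asimov | 1          
Atwood | 1          
Austen | 1          
Borges | 0          
Orwell | 1          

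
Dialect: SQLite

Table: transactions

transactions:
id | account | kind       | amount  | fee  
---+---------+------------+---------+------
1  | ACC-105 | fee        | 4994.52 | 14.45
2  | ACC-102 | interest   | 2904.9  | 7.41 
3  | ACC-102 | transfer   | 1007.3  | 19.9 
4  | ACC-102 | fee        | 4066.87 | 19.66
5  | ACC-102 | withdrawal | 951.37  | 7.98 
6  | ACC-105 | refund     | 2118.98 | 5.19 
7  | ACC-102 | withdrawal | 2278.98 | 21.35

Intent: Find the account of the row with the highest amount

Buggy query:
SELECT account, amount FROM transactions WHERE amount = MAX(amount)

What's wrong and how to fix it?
Bug: WHERE is evaluated per row; an aggregate over the whole table isn't defined there

Fix: Wrap MAX in a scalar subquery so WHERE compares against a single value

Corrected query:
SELECT account, amount FROM transactions WHERE amount = (SELECT MAX(amount) FROM transactions)

Result:
account | amount 
--------+--------
ACC-105 | 4994.52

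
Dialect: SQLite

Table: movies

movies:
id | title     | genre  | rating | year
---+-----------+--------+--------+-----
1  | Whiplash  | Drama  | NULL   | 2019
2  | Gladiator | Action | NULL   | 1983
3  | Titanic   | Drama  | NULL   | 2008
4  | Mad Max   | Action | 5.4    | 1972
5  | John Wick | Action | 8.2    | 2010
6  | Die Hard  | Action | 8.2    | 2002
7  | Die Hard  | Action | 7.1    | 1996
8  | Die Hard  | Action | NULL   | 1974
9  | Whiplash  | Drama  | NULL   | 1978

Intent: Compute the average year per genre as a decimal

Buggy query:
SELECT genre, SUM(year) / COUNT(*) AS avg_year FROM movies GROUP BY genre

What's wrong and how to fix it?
Bug: SUM(year) and COUNT(*) are both integers; the division truncates the fractional part

Fix: Multiply by 1.0 (or CAST to REAL) to force floating-point division

Corrected query:
SELECT genre, SUM(year) * 1.0 / COUNT(*) AS avg_year FROM movies GROUP BY genre

Result:
genre  | avg_year   
-------+------------
Action | 1989.5     
Drama  | 2001.666667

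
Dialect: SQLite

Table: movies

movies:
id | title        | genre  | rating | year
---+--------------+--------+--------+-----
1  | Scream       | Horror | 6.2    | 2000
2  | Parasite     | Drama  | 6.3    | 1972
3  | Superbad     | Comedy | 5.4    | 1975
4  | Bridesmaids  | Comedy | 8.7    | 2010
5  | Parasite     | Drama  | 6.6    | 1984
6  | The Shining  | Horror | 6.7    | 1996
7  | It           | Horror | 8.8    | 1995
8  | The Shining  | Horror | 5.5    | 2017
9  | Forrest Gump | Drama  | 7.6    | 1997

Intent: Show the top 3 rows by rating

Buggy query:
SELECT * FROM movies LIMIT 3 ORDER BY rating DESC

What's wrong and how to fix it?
Bug: LIMIT must come after ORDER BY

Fix: Sort with ORDER BY, then apply LIMIT

Corrected query:
SELECT * FROM movies ORDER BY rating DESC LIMIT 3

Result:
id | title        | genre  | rating | year
---+--------------+--------+--------+-----
7  | It           | Horror | 8.8    | 1995
4  | Bridesmaids  | Comedy | 8.7    | 2010
9  | Forrest Gump | Drama  | 7.6    | 1997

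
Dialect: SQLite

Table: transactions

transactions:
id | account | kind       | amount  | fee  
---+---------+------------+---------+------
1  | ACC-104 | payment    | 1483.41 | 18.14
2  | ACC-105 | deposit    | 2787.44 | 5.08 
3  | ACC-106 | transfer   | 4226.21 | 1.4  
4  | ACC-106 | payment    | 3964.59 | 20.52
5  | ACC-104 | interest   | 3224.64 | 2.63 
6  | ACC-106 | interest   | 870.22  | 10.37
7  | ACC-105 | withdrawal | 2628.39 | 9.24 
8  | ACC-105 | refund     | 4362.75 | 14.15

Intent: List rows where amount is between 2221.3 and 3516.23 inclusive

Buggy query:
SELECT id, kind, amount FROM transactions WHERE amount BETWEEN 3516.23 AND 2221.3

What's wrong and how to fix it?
Bug: The bounds are reversed; BETWEEN a AND b requires a <= b to match anything

Fix: Write BETWEEN 2221.3 AND 3516.23

Corrected query:
SELECT id, kind, amount FROM transactions WHERE amount BETWEEN 2221.3 AND 3516.23

Result:
id | kind       | amount 
---+------------+--------
2  | deposit    | 2787.44
5  | interest   | 3224.64
7  | withdrawal | 2628.39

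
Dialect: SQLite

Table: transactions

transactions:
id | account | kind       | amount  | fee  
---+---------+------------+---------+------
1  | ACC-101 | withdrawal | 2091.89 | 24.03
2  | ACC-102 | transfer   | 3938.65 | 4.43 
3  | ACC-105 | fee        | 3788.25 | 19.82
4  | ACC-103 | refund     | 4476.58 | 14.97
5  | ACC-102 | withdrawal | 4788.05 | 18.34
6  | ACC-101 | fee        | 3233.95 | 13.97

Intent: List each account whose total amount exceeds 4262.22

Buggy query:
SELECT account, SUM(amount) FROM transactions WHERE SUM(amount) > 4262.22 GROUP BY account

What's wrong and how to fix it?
Bug: WHERE runs before GROUP BY, so aggregates aren't available there

Fix: Use HAVING (which filters groups after aggregation) instead of WHERE

Corrected query:
SELECT account, SUM(amount) FROM transactions GROUP BY account HAVING SUM(amount) > 4262.22

Result:
account | SUM(amount)
--------+------------
ACC-101 | 5325.84    
ACC-102 | 8726.7     
ACC-103 | 4476.58    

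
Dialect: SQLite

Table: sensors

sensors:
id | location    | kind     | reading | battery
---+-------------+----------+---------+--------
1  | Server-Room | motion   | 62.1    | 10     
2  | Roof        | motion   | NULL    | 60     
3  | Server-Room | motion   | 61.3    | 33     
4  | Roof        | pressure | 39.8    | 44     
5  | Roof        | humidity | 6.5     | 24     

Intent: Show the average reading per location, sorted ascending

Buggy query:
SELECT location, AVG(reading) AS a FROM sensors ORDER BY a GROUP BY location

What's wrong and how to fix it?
Bug: GROUP BY must precede ORDER BY

Fix: Move ORDER BY to the end, after GROUP BY

Corrected query:
SELECT location, AVG(reading) AS a FROM sensors GROUP BY location ORDER BY a

Result:
location    | a    
------------+------
Roof        | 23.15
Server-Room | 61.7 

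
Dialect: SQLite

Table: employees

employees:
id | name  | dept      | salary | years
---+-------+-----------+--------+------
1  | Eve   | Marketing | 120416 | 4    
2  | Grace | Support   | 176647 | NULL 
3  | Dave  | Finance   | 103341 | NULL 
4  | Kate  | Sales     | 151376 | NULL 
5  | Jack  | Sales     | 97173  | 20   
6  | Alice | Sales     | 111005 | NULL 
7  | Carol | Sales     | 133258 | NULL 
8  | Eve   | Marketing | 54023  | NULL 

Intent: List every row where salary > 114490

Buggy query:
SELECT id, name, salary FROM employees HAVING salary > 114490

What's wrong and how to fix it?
Bug: HAVING filters the output of aggregation, but this query has no GROUP BY and no aggregate functions, so SQLite rejects it (HAVING clause on a non-aggregate query); the condition here is per row

Fix: Use WHERE for row-level filtering

Corrected query:
SELECT id, name, salary FROM employees WHERE salary > 114490

Result:
id | name  | salary
---+-------+-------
1  | Eve   | 120416
2  | Grace | 176647
4  | Kate  | 151376
7  | Carol | 133258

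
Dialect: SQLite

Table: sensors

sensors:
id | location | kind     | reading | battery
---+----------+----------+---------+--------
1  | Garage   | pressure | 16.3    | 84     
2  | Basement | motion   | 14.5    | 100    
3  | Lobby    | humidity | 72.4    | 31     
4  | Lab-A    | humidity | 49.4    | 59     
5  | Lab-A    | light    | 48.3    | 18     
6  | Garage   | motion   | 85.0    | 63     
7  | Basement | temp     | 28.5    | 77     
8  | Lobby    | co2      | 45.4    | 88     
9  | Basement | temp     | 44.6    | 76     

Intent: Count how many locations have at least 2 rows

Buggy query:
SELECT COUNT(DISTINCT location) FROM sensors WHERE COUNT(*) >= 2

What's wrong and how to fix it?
Bug: COUNT(*) cannot appear in WHERE; the per-group count doesn't exist yet

Fix: Group first with HAVING COUNT(*) >= 2, then COUNT the resulting groups

Corrected query:
SELECT COUNT(*) FROM (SELECT location FROM sensors GROUP BY location HAVING COUNT(*) >= 2)

Result:
COUNT(*)
--------
4       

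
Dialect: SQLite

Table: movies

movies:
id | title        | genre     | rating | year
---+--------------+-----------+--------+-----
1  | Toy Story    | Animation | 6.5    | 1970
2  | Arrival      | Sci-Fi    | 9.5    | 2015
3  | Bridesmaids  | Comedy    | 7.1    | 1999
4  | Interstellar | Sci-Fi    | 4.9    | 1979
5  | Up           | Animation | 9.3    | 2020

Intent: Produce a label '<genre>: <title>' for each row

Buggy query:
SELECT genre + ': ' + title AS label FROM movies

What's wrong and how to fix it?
Bug: '+' is numeric addition; on text columns SQLite converts them to 0 instead of concatenating

Fix: Use the || operator for string concatenation

Corrected query:
SELECT genre || ': ' || title AS label FROM movies

Result:
label               
--------------------
Animation: Toy Story
Sci-Fi: Arrival     
Comedy: Bridesmaids 
Sci-Fi: Interstellar
Animation: Up       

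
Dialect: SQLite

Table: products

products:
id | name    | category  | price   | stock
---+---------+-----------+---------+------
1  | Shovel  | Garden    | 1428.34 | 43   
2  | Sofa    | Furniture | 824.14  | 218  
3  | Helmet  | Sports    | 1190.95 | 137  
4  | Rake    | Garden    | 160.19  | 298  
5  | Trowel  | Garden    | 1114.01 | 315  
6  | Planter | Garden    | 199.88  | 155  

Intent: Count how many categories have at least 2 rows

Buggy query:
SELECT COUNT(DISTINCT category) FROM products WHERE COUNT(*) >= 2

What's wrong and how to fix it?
Bug: WHERE filters individual rows, not groups, so a group-level COUNT is invalid there

Fix: Group first with HAVING COUNT(*) >= 2, then COUNT the resulting groups

Corrected query:
SELECT COUNT(*) FROM (SELECT category FROM products GROUP BY category HAVING COUNT(*) >= 2)

Result:
COUNT(*)
--------
1       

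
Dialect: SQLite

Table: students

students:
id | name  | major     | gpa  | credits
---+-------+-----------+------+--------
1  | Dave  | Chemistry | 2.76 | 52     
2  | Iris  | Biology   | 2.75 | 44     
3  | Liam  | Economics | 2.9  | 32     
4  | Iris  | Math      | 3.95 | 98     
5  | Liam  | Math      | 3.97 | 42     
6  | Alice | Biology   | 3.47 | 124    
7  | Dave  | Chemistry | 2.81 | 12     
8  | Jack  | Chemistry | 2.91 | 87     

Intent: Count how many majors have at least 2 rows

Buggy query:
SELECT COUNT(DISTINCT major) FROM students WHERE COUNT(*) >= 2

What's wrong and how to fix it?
Bug: COUNT(*) cannot appear in WHERE; the per-group count doesn't exist yet

Fix: Group first with HAVING COUNT(*) >= 2, then COUNT the resulting groups

Corrected query:
SELECT COUNT(*) FROM (SELECT major FROM students GROUP BY major HAVING COUNT(*) >= 2)

Result:
COUNT(*)
--------
3       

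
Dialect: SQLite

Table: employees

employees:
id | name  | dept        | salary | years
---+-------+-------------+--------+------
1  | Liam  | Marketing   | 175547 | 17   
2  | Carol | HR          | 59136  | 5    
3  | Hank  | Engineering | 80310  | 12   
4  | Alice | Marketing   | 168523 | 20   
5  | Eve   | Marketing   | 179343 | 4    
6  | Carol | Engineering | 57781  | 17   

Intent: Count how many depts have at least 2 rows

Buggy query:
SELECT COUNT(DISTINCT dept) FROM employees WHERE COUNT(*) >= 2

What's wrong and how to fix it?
Bug: WHERE filters individual rows, not groups, so a group-level COUNT is invalid there

Fix: Use a subquery that GROUPs and filters with HAVING, then count its rows

Corrected query:
SELECT COUNT(*) FROM (SELECT dept FROM employees GROUP BY dept HAVING COUNT(*) >= 2)

Result:
COUNT(*)
--------
2       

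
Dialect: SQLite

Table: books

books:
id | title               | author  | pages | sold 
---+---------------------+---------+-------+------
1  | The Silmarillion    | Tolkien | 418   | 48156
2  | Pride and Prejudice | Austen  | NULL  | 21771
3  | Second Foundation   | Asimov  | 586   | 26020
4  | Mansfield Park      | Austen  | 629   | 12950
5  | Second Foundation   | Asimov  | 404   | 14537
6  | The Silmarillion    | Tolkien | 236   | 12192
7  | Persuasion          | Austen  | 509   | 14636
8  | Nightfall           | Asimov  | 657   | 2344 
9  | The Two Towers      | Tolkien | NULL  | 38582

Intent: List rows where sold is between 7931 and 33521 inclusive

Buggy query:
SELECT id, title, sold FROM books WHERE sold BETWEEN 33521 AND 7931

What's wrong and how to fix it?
Bug: The bounds are reversed; BETWEEN a AND b requires a <= b to match anything

Fix: Write BETWEEN 7931 AND 33521

Corrected query:
SELECT id, title, sold FROM books WHERE sold BETWEEN 7931 AND 33521

Result:
id | title               | sold 
---+---------------------+------
2  | Pride and Prejudice | 21771
3  | Second Foundation   | 26020
4  | Mansfield Park      | 12950
5  | Second Foundation   | 14537
6  | The Silmarillion    | 12192
7  | Persuasion          | 14636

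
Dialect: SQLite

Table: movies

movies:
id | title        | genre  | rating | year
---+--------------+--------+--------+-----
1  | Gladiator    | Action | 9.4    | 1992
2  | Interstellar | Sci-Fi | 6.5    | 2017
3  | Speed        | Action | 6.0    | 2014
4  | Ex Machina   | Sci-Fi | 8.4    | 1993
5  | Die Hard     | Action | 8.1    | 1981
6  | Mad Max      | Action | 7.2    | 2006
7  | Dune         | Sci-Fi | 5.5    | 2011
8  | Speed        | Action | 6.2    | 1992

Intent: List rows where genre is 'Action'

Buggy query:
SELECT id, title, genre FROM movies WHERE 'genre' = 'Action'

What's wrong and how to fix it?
Bug: 'genre' in single quotes is a string literal, not the column; the comparison is literal-vs-literal and never true

Fix: Remove the quotes around the column name (or use double quotes for an identifier)

Corrected query:
SELECT id, title, genre FROM movies WHERE genre = 'Action'

Result:
id | title     | genre 
---+-----------+-------
1  | Gladiator | Action
3  | Speed     | Action
5  | Die Hard  | Action
6  | Mad Max   | Action
8  | Speed     | Action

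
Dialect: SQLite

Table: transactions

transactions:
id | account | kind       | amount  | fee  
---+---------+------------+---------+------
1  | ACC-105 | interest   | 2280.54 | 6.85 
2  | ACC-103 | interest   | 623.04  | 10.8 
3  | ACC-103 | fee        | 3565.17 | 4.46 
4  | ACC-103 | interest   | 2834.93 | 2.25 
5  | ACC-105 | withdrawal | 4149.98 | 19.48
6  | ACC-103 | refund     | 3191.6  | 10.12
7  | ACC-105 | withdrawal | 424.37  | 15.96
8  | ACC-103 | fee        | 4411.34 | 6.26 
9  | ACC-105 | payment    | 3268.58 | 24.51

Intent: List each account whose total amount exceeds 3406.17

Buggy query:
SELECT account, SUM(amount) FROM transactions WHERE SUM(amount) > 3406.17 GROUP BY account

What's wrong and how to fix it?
Bug: SUM(amount) is an aggregate, but WHERE filters rows before aggregation

Fix: Move the aggregate condition to a HAVING clause

Corrected query:
SELECT account, SUM(amount) FROM transactions GROUP BY account HAVING SUM(amount) > 3406.17

Result:
account | SUM(amount)
--------+------------
ACC-103 | 14626.08   
ACC-105 | 10123.47   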